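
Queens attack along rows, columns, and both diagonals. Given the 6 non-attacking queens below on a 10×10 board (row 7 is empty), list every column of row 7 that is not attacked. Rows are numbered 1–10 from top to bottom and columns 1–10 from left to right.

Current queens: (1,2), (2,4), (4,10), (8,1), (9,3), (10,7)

(1,2) attacks row 7 at column 2 and diagonals 8.
(2,4) attacks row 7 at column 4 and diagonals 9.
(4,10) attacks row 7 at column 10 and diagonals 7.
(8,1) attacks row 7 at column 1 and diagonals 2.
(9,3) attacks row 7 at column 3 and diagonals 1, 5.
(10,7) attacks row 7 at column 7 and diagonals 4, 10.
Attacked columns: {1, 2, 3, 4, 5, 7, 8, 9, 10}. Safe: {6}.

columns 6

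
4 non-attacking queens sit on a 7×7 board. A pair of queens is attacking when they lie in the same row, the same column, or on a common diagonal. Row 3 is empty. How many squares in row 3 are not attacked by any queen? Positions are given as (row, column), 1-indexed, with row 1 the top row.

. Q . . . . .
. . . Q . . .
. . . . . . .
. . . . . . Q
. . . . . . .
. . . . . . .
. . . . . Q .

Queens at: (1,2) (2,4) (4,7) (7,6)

1

(1,2) attacks row 3 at column 2 and diagonals 4.
(2,4) attacks row 3 at column 4 and diagonals 3, 5.
(4,7) attacks row 3 at column 7 and diagonals 6.
(7,6) attacks row 3 at column 6 and diagonals 2.
Attacked columns: {2, 3, 4, 5, 6, 7}. Safe: {1}.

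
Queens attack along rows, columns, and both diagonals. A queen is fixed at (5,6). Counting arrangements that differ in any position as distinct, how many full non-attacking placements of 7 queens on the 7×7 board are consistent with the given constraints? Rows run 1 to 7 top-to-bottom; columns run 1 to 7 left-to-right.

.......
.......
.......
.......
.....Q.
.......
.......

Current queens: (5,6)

6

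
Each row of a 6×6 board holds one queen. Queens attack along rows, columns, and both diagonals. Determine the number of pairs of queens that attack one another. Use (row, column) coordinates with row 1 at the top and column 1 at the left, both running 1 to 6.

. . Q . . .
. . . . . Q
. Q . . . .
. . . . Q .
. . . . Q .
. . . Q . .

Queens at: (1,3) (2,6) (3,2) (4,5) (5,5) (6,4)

2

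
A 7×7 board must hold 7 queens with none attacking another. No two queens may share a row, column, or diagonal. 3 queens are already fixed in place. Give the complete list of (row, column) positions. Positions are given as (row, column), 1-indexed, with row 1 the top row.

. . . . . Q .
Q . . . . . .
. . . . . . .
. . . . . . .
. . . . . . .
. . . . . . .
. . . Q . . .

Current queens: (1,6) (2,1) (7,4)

Row 3: attacked by (1,6)→{4,6}; (2,1)→{1,2}; (7,4)→{4}. Safe: 3, 5, 7. Place at column 3.
Row 4: attacked by (1,6)→{3,6}; (2,1)→{1,3}; (3,3)→{2,3,4}; (7,4)→{1,4,7}. Safe: 5. Place at column 5.
Row 5: attacked by (1,6)→{2,6}; (2,1)→{1,4}; (3,3)→{1,3,5}; (4,5)→{4,5,6}; (7,4)→{2,4,6}. Safe: 7. Place at column 7.
Row 6: attacked by (1,6)→{1,6}; (2,1)→{1,5}; (3,3)→{3,6}; (4,5)→{3,5,7}; (5,7)→{6,7}; (7,4)→{3,4,5}. Safe: 2. Place at column 2.
Columns [6, 1, 3, 5, 7, 2, 4], r−c [-5, 1, 0, -1, -2, 4, 3], r+c [7, 3, 6, 9, 12, 8, 11] are all distinct, so no two queens attack.

(1,6) (2,1) (3,3) (4,5) (5,7) (6,2) (7,4)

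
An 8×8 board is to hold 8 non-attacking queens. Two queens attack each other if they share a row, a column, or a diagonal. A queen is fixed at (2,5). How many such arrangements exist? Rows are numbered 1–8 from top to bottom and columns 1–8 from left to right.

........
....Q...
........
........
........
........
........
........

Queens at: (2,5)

8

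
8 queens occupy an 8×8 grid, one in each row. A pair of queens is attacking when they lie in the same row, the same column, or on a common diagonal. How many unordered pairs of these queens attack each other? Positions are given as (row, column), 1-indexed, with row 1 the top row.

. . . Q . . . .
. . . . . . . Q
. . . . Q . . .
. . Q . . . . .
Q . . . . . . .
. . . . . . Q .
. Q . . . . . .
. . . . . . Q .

2

Same column: (6,7)–(8,7) (column 7).
Same diagonal: (4,3)–(8,7) (|4−8| = |3−7| = 4).
Total attacking pairs: 2.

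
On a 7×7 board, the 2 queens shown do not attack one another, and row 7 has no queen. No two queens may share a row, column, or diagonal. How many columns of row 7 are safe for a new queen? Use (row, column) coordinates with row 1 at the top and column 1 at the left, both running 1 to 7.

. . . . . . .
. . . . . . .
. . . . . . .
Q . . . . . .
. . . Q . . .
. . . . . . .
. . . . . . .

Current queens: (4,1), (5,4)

(4,1) attacks row 7 at column 1 and diagonals 4.
(5,4) attacks row 7 at column 4 and diagonals 2, 6.
Attacked columns: {1, 2, 4, 6}. Safe: {3, 5, 7}.

3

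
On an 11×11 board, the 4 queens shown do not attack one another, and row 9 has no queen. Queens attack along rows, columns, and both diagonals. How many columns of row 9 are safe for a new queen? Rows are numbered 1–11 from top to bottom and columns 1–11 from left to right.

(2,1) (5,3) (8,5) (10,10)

(2,1) attacks row 9 at column 1 and diagonals 8.
(5,3) attacks row 9 at column 3 and diagonals 7.
(8,5) attacks row 9 at column 5 and diagonals 4, 6.
(10,10) attacks row 9 at column 10 and diagonals 9, 11.
Attacked columns: {1, 3, 4, 5, 6, 7, 8, 9, 10, 11}. Safe: {2}.

1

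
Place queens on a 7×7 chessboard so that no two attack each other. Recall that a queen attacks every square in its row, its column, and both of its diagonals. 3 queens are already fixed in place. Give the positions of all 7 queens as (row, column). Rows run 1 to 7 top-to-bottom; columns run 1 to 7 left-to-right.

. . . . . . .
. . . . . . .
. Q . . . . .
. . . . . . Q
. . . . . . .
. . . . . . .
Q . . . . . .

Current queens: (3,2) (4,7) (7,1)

Row 1: attacked by (3,2)→{2,4}; (4,7)→{4,7}; (7,1)→{1,7}. Safe: 3, 5, 6. Place at column 6.
Row 2: attacked by (1,6)→{5,6,7}; (3,2)→{1,2,3}; (4,7)→{5,7}; (7,1)→{1,6}. Safe: 4. Place at column 4.
Row 5: attacked by (1,6)→{2,6}; (2,4)→{1,4,7}; (3,2)→{2,4}; (4,7)→{6,7}; (7,1)→{1,3}. Safe: 5. Place at column 5.
Row 6: attacked by (1,6)→{1,6}; (2,4)→{4}; (3,2)→{2,5}; (4,7)→{5,7}; (5,5)→{4,5,6}; (7,1)→{1,2}. Safe: 3. Place at column 3.
Columns [6, 4, 2, 7, 5, 3, 1], r−c [-5, -2, 1, -3, 0, 3, 6], r+c [7, 6, 5, 11, 10, 9, 8] are all distinct, so no two queens attack.

(1,6) (2,4) (3,2) (4,7) (5,5) (6,3) (7,1)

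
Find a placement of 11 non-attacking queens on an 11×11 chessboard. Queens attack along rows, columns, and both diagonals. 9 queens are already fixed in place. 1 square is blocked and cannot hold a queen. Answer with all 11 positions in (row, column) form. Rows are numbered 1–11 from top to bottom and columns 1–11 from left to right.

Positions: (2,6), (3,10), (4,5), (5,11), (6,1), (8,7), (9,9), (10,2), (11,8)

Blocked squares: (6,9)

(1,4) (2,6) (3,10) (4,5) (5,11) (6,1) (7,3) (8,7) (9,9) (10,2) (11,8)

Row 1: attacked by (2,6)→{5,6,7}; (3,10)→{8,10}; (4,5)→{2,5,8}; (5,11)→{7,11}; (6,1)→{1,6}; (8,7)→{7}; (9,9)→{1,9}; (10,2)→{2,11}; (11,8)→{8}. Safe: 3, 4. Place at column 4.
Row 7: attacked by (1,4)→{4,10}; (2,6)→{1,6,11}; (3,10)→{6,10}; (4,5)→{2,5,8}; (5,11)→{9,11}; (6,1)→{1,2}; (8,7)→{6,7,8}; (9,9)→{7,9,11}; (10,2)→{2,5}; (11,8)→{4,8}. Safe: 3. Place at column 3.
Columns [4, 6, 10, 5, 11, 1, 3, 7, 9, 2, 8], r−c [-3, -4, -7, -1, -6, 5, 4, 1, 0, 8, 3], r+c [5, 8, 13, 9, 16, 7, 10, 15, 18, 12, 19] are all distinct, so no two queens attack.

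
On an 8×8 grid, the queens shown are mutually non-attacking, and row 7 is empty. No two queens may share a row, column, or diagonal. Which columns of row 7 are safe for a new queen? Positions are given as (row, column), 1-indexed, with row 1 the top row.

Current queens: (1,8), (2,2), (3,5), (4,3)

columns 4

(1,8) attacks row 7 at column 8 and diagonals 2.
(2,2) attacks row 7 at column 2 and diagonals 7.
(3,5) attacks row 7 at column 5 and diagonals 1.
(4,3) attacks row 7 at column 3 and diagonals 6.
Attacked columns: {1, 2, 3, 5, 6, 7, 8}. Safe: {4}.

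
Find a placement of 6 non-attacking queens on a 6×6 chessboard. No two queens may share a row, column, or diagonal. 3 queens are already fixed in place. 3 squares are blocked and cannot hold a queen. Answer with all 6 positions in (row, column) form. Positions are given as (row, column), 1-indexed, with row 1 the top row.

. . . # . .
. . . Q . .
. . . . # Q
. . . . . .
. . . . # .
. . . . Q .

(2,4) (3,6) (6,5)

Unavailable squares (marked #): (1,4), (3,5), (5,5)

Row 1: attacked by (2,4)→{3,4,5}; (3,6)→{4,6}; (6,5)→{5}. Blocked: 4. Safe: 1, 2. Place at column 2.
Row 4: attacked by (1,2)→{2,5}; (2,4)→{2,4,6}; (3,6)→{5,6}; (6,5)→{3,5}. Safe: 1. Place at column 1.
Row 5: attacked by (1,2)→{2,6}; (2,4)→{1,4}; (3,6)→{4,6}; (4,1)→{1,2}; (6,5)→{4,5,6}. Blocked: 5. Safe: 3. Place at column 3.
Columns [2, 4, 6, 1, 3, 5], r−c [-1, -2, -3, 3, 2, 1], r+c [3, 6, 9, 5, 8, 11] are all distinct, so no two queens attack.

(1,2) (2,4) (3,6) (4,1) (5,3) (6,5)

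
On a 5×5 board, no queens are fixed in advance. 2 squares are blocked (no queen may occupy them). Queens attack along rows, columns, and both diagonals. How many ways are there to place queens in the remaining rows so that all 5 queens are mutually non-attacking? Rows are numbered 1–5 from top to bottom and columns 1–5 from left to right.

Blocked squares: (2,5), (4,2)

6

Branch on row 1: col 1 → 1; col 2 → 1; col 3 → 0; col 4 → 2; col 5 → 2.
Sum: 1 + 1 + 0 + 2 + 2 = 6.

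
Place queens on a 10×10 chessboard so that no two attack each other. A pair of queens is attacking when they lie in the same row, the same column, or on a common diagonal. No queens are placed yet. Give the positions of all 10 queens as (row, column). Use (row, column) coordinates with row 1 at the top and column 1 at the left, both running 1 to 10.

Row 1: Safe: 1, 2, 3, 4, 5, 6, 7, 8, 9, 10. Place at column 1.
Row 2: attacked by (1,1)→{1,2}. Safe: 3, 4, 5, 6, 7, 8, 9, 10. Place at column 9.
Row 3: attacked by (1,1)→{1,3}; (2,9)→{8,9,10}. Safe: 2, 4, 5, 6, 7. Place at column 5.
Row 4: attacked by (1,1)→{1,4}; (2,9)→{7,9}; (3,5)→{4,5,6}. Safe: 2, 3, 8, 10. Place at column 10.
Row 5: attacked by (1,1)→{1,5}; (2,9)→{6,9}; (3,5)→{3,5,7}; (4,10)→{9,10}. Safe: 2, 4, 8. Place at column 8.
Row 6: attacked by (1,1)→{1,6}; (2,9)→{5,9}; (3,5)→{2,5,8}; (4,10)→{8,10}; (5,8)→{7,8,9}. Safe: 3, 4. Place at column 4.
Row 7: attacked by (1,1)→{1,7}; (2,9)→{4,9}; (3,5)→{1,5,9}; (4,10)→{7,10}; (5,8)→{6,8,10}; (6,4)→{3,4,5}. Safe: 2. Place at column 2.
Row 8: attacked by (1,1)→{1,8}; (2,9)→{3,9}; (3,5)→{5,10}; (4,10)→{6,10}; (5,8)→{5,8}; (6,4)→{2,4,6}; (7,2)→{1,2,3}. Safe: 7. Place at column 7.
Row 9: attacked by (1,1)→{1,9}; (2,9)→{2,9}; (3,5)→{5}; (4,10)→{5,10}; (5,8)→{4,8}; (6,4)→{1,4,7}; (7,2)→{2,4}; (8,7)→{6,7,8}. Safe: 3. Place at column 3.
Row 10: attacked by (1,1)→{1,10}; (2,9)→{1,9}; (3,5)→{5}; (4,10)→{4,10}; (5,8)→{3,8}; (6,4)→{4,8}; (7,2)→{2,5}; (8,7)→{5,7,9}; (9,3)→{2,3,4}. Safe: 6. Place at column 6.
Columns [1, 9, 5, 10, 8, 4, 2, 7, 3, 6], r−c [0, -7, -2, -6, -3, 2, 5, 1, 6, 4], r+c [2, 11, 8, 14, 13, 10, 9, 15, 12, 16] are all distinct, so no two queens attack.

(1,1) (2,9) (3,5) (4,10) (5,8) (6,4) (7,2) (8,7) (9,3) (10,6)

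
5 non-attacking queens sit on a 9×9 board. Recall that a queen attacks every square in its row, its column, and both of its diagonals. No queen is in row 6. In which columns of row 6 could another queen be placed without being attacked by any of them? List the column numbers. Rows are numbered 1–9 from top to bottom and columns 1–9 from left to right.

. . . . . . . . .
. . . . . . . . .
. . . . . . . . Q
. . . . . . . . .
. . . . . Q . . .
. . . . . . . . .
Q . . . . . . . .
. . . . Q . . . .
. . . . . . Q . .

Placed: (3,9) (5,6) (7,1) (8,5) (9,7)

columns 8

(3,9) attacks row 6 at column 9 and diagonals 6.
(5,6) attacks row 6 at column 6 and diagonals 5, 7.
(7,1) attacks row 6 at column 1 and diagonals 2.
(8,5) attacks row 6 at column 5 and diagonals 3, 7.
(9,7) attacks row 6 at column 7 and diagonals 4.
Attacked columns: {1, 2, 3, 4, 5, 6, 7, 9}. Safe: {8}.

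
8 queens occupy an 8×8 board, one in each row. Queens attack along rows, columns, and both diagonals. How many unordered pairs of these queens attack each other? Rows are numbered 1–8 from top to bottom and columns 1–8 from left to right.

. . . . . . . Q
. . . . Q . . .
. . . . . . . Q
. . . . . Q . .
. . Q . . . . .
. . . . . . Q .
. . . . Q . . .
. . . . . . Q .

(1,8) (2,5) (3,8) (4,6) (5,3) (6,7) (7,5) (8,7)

4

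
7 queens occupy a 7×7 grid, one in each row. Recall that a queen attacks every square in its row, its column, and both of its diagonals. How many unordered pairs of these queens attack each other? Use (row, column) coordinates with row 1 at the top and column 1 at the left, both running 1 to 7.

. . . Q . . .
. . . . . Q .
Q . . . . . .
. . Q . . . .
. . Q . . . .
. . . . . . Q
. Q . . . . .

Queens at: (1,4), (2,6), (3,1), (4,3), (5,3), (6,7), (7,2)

Same column: (4,3)–(5,3) (column 3).
Same diagonal: (2,6)–(5,3) (|2−5| = |6−3| = 3); (3,1)–(5,3) (|3−5| = |1−3| = 2).
Total attacking pairs: 3.

3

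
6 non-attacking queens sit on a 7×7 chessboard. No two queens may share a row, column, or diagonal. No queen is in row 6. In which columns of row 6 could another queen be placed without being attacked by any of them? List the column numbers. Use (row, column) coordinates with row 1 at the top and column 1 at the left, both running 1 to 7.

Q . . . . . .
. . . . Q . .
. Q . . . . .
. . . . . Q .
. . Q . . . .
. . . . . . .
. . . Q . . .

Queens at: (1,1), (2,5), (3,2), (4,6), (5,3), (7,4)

(1,1) attacks row 6 at column 1 and diagonals 6.
(2,5) attacks row 6 at column 5 and diagonals 1.
(3,2) attacks row 6 at column 2 and diagonals 5.
(4,6) attacks row 6 at column 6 and diagonals 4.
(5,3) attacks row 6 at column 3 and diagonals 2, 4.
(7,4) attacks row 6 at column 4 and diagonals 3, 5.
Attacked columns: {1, 2, 3, 4, 5, 6}. Safe: {7}.

columns 7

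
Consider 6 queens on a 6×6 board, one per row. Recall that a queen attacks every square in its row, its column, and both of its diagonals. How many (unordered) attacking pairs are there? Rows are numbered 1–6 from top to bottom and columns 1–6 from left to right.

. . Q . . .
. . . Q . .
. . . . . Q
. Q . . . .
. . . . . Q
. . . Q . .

Same column: (2,4)–(6,4) (column 4); (3,6)–(5,6) (column 6).
Same diagonal: (1,3)–(2,4) (|1−2| = |3−4| = 1); (2,4)–(4,2) (|2−4| = |4−2| = 2); (4,2)–(6,4) (|4−6| = |2−4| = 2).
Total attacking pairs: 5.

5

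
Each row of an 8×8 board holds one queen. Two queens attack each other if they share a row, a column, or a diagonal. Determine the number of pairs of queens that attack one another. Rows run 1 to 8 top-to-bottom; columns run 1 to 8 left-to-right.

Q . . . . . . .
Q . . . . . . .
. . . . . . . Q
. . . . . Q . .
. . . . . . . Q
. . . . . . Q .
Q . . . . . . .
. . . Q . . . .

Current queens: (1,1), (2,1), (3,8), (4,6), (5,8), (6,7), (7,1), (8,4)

5

Same column: (1,1)–(2,1) (column 1); (1,1)–(7,1) (column 1); (2,1)–(7,1) (column 1); (3,8)–(5,8) (column 8).
Same diagonal: (5,8)–(6,7) (|5−6| = |8−7| = 1).
Total attacking pairs: 5.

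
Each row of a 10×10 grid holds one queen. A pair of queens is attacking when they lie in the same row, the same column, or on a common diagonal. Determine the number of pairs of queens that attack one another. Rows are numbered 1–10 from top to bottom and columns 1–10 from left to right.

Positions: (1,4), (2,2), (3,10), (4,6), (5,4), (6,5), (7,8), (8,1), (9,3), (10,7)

3

Same column: (1,4)–(5,4) (column 4).
Same diagonal: (5,4)–(6,5) (|5−6| = |4−5| = 1); (5,4)–(8,1) (|5−8| = |4−1| = 3).
Total attacking pairs: 3.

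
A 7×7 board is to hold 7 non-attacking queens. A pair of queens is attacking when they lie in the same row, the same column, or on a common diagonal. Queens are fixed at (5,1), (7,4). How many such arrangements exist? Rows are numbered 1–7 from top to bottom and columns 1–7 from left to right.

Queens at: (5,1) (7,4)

Branch on row 1: col 2 → 1; col 3 → 0; col 6 → 0; col 7 → 0.
Sum: 1 + 0 + 0 + 0 = 1.

1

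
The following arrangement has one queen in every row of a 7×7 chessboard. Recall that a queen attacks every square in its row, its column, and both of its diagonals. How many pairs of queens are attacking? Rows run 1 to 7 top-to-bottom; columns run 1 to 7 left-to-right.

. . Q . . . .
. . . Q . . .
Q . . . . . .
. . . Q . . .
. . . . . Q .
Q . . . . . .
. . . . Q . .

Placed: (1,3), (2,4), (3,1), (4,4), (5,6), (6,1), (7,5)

Same column: (2,4)–(4,4) (column 4); (3,1)–(6,1) (column 1).
Same diagonal: (1,3)–(2,4) (|1−2| = |3−4| = 1); (1,3)–(3,1) (|1−3| = |3−1| = 2); (3,1)–(7,5) (|3−7| = |1−5| = 4).
Total attacking pairs: 5.

5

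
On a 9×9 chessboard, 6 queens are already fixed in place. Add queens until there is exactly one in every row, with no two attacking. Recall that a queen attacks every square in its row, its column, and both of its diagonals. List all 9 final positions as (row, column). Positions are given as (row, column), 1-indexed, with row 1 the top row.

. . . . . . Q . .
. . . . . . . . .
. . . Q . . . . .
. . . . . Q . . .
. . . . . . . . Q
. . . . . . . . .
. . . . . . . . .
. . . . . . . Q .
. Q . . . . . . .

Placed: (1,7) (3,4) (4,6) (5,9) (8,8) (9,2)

Row 2: attacked by (1,7)→{6,7,8}; (3,4)→{3,4,5}; (4,6)→{4,6,8}; (5,9)→{6,9}; (8,8)→{2,8}; (9,2)→{2,9}. Safe: 1. Place at column 1.
Row 6: attacked by (1,7)→{2,7}; (2,1)→{1,5}; (3,4)→{1,4,7}; (4,6)→{4,6,8}; (5,9)→{8,9}; (8,8)→{6,8}; (9,2)→{2,5}. Safe: 3. Place at column 3.
Row 7: attacked by (1,7)→{1,7}; (2,1)→{1,6}; (3,4)→{4,8}; (4,6)→{3,6,9}; (5,9)→{7,9}; (6,3)→{2,3,4}; (8,8)→{7,8,9}; (9,2)→{2,4}. Safe: 5. Place at column 5.
Columns [7, 1, 4, 6, 9, 3, 5, 8, 2], r−c [-6, 1, -1, -2, -4, 3, 2, 0, 7], r+c [8, 3, 7, 10, 14, 9, 12, 16, 11] are all distinct, so no two queens attack.

(1,7) (2,1) (3,4) (4,6) (5,9) (6,3) (7,5) (8,8) (9,2)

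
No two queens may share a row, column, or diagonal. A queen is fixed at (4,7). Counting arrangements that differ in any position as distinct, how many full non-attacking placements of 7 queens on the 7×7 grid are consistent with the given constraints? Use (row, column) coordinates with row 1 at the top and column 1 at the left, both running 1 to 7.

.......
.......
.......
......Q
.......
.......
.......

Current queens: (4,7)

6

Branch on row 1: col 1 → 1; col 2 → 2; col 3 → 0; col 5 → 1; col 6 → 2.
Sum: 1 + 2 + 0 + 1 + 2 = 6.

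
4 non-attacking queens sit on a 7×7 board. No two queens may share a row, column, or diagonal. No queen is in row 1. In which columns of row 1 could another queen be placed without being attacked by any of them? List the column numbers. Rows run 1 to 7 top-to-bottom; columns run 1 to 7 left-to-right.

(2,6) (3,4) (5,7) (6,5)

(2,6) attacks row 1 at column 6 and diagonals 5, 7.
(3,4) attacks row 1 at column 4 and diagonals 2, 6.
(5,7) attacks row 1 at column 7 and diagonals 3.
(6,5) attacks row 1 at column 5.
Attacked columns: {2, 3, 4, 5, 6, 7}. Safe: {1}.

columns 1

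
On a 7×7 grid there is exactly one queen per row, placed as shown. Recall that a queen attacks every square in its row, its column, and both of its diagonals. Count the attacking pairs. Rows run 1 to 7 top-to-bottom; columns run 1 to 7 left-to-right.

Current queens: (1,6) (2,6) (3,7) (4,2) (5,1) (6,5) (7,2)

Same column: (1,6)–(2,6) (column 6); (4,2)–(7,2) (column 2).
Same diagonal: (2,6)–(3,7) (|2−3| = |6−7| = 1); (4,2)–(5,1) (|4−5| = |2−1| = 1).
Total attacking pairs: 4.

4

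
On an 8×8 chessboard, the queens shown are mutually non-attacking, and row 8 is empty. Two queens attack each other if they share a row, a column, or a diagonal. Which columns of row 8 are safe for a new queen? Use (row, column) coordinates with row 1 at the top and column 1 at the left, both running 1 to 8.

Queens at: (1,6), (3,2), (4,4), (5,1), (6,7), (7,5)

columns 3

(1,6) attacks row 8 at column 6.
(3,2) attacks row 8 at column 2 and diagonals 7.
(4,4) attacks row 8 at column 4 and diagonals 8.
(5,1) attacks row 8 at column 1 and diagonals 4.
(6,7) attacks row 8 at column 7 and diagonals 5.
(7,5) attacks row 8 at column 5 and diagonals 4, 6.
Attacked columns: {1, 2, 4, 5, 6, 7, 8}. Safe: {3}.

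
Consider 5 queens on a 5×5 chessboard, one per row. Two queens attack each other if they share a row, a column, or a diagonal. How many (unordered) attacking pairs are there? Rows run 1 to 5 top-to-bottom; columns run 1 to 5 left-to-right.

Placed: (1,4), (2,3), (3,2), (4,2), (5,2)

Same column: (3,2)–(4,2) (column 2); (3,2)–(5,2) (column 2); (4,2)–(5,2) (column 2).
Same diagonal: (1,4)–(2,3) (|1−2| = |4−3| = 1); (1,4)–(3,2) (|1−3| = |4−2| = 2); (2,3)–(3,2) (|2−3| = |3−2| = 1).
Total attacking pairs: 6.

6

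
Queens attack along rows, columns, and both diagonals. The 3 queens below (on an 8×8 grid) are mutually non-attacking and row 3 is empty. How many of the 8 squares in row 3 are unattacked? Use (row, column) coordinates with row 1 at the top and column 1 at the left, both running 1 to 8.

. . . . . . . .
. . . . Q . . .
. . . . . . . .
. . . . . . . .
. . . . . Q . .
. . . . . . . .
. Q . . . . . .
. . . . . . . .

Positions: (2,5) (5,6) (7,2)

3

(2,5) attacks row 3 at column 5 and diagonals 4, 6.
(5,6) attacks row 3 at column 6 and diagonals 4, 8.
(7,2) attacks row 3 at column 2 and diagonals 6.
Attacked columns: {2, 4, 5, 6, 8}. Safe: {1, 3, 7}.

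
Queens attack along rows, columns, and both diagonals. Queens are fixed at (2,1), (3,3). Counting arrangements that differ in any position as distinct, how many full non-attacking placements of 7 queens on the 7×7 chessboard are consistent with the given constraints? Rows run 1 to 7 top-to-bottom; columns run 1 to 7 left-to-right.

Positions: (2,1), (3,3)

Branch on row 1: col 4 → 1; col 6 → 1; col 7 → 0.
Sum: 1 + 1 + 0 = 2.

2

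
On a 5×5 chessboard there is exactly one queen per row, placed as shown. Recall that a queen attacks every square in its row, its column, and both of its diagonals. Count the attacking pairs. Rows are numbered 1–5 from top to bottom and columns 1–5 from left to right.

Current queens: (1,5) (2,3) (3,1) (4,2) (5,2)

3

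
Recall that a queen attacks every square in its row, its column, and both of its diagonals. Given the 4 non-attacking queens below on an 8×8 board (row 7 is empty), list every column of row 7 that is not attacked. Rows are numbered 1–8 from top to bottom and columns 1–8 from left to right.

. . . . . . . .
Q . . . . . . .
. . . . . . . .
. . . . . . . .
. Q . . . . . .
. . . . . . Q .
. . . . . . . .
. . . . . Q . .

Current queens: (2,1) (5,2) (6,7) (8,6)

columns 3

(2,1) attacks row 7 at column 1 and diagonals 6.
(5,2) attacks row 7 at column 2 and diagonals 4.
(6,7) attacks row 7 at column 7 and diagonals 6, 8.
(8,6) attacks row 7 at column 6 and diagonals 5, 7.
Attacked columns: {1, 2, 4, 5, 6, 7, 8}. Safe: {3}.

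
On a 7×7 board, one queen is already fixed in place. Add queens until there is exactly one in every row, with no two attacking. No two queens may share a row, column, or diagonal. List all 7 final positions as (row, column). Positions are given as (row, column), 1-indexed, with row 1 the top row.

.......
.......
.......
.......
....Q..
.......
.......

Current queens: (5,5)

Row 1: attacked by (5,5)→{1,5}. Safe: 2, 3, 4, 6, 7. Place at column 7.
Row 2: attacked by (1,7)→{6,7}; (5,5)→{2,5}. Safe: 1, 3, 4. Place at column 3.
Row 3: attacked by (1,7)→{5,7}; (2,3)→{2,3,4}; (5,5)→{3,5,7}. Safe: 1, 6. Place at column 6.
Row 4: attacked by (1,7)→{4,7}; (2,3)→{1,3,5}; (3,6)→{5,6,7}; (5,5)→{4,5,6}. Safe: 2. Place at column 2.
Row 6: attacked by (1,7)→{2,7}; (2,3)→{3,7}; (3,6)→{3,6}; (4,2)→{2,4}; (5,5)→{4,5,6}. Safe: 1. Place at column 1.
Row 7: attacked by (1,7)→{1,7}; (2,3)→{3}; (3,6)→{2,6}; (4,2)→{2,5}; (5,5)→{3,5,7}; (6,1)→{1,2}. Safe: 4. Place at column 4.
Columns [7, 3, 6, 2, 5, 1, 4], r−c [-6, -1, -3, 2, 0, 5, 3], r+c [8, 5, 9, 6, 10, 7, 11] are all distinct, so no two queens attack.

(1,7) (2,3) (3,6) (4,2) (5,5) (6,1) (7,4)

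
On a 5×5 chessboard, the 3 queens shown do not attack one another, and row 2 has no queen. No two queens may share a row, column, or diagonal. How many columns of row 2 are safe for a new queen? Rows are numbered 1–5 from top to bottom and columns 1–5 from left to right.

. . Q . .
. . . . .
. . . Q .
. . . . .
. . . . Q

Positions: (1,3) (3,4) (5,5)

1

(1,3) attacks row 2 at column 3 and diagonals 2, 4.
(3,4) attacks row 2 at column 4 and diagonals 3, 5.
(5,5) attacks row 2 at column 5 and diagonals 2.
Attacked columns: {2, 3, 4, 5}. Safe: {1}.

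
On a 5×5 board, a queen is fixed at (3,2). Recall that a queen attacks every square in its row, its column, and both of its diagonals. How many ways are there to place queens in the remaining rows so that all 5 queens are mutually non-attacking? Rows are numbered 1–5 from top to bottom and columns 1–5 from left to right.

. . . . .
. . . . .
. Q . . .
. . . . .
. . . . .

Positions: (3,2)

2

Branch on row 1: col 1 → 1; col 3 → 1; col 5 → 0.
Sum: 1 + 1 + 0 = 2.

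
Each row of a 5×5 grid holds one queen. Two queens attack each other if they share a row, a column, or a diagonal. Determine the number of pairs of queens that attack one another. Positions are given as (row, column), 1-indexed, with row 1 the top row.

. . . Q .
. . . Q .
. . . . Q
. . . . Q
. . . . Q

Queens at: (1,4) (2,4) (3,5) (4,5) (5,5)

5

Same column: (1,4)–(2,4) (column 4); (3,5)–(4,5) (column 5); (3,5)–(5,5) (column 5); (4,5)–(5,5) (column 5).
Same diagonal: (2,4)–(3,5) (|2−3| = |4−5| = 1).
Total attacking pairs: 5.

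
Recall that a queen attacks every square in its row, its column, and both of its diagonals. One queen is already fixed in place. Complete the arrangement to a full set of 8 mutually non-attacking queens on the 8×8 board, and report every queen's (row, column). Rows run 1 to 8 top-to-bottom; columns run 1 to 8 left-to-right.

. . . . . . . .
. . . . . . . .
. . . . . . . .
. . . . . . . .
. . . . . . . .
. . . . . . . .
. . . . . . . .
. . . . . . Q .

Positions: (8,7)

(1,6) (2,3) (3,1) (4,8) (5,5) (6,2) (7,4) (8,7)

Row 1: attacked by (8,7)→{7}. Safe: 1, 2, 3, 4, 5, 6, 8. Place at column 6.
Row 2: attacked by (1,6)→{5,6,7}; (8,7)→{1,7}. Safe: 2, 3, 4, 8. Place at column 3.
Row 3: attacked by (1,6)→{4,6,8}; (2,3)→{2,3,4}; (8,7)→{2,7}. Safe: 1, 5. Place at column 1.
Row 4: attacked by (1,6)→{3,6}; (2,3)→{1,3,5}; (3,1)→{1,2}; (8,7)→{3,7}. Safe: 4, 8. Place at column 8.
Row 5: attacked by (1,6)→{2,6}; (2,3)→{3,6}; (3,1)→{1,3}; (4,8)→{7,8}; (8,7)→{4,7}. Safe: 5. Place at column 5.
Row 6: attacked by (1,6)→{1,6}; (2,3)→{3,7}; (3,1)→{1,4}; (4,8)→{6,8}; (5,5)→{4,5,6}; (8,7)→{5,7}. Safe: 2. Place at column 2.
Row 7: attacked by (1,6)→{6}; (2,3)→{3,8}; (3,1)→{1,5}; (4,8)→{5,8}; (5,5)→{3,5,7}; (6,2)→{1,2,3}; (8,7)→{6,7,8}. Safe: 4. Place at column 4.
Columns [6, 3, 1, 8, 5, 2, 4, 7], r−c [-5, -1, 2, -4, 0, 4, 3, 1], r+c [7, 5, 4, 12, 10, 8, 11, 15] are all distinct, so no two queens attack.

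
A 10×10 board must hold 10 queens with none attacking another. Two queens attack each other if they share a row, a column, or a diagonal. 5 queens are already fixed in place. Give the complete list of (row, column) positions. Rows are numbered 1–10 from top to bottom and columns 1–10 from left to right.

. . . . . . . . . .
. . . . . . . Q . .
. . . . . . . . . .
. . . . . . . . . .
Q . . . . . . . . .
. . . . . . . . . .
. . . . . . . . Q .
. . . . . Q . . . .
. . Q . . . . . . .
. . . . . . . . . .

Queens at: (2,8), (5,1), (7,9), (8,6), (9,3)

(1,2) (2,8) (3,10) (4,4) (5,1) (6,5) (7,9) (8,6) (9,3) (10,7)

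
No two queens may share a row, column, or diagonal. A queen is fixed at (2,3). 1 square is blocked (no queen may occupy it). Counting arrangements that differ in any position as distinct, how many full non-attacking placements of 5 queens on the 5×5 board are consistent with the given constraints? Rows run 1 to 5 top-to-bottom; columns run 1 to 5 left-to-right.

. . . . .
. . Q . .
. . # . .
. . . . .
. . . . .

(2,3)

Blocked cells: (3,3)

Branch on row 1: col 1 → 1; col 5 → 1.
Sum: 1 + 1 = 2.

2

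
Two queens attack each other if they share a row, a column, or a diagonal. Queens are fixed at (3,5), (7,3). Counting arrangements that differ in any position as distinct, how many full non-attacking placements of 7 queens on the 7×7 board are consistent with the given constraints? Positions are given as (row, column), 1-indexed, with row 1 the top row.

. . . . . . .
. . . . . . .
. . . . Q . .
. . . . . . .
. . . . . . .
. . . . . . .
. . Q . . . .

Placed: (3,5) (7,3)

2

Branch on row 1: col 1 → 0; col 2 → 0; col 4 → 1; col 6 → 1.
Sum: 0 + 0 + 1 + 1 = 2.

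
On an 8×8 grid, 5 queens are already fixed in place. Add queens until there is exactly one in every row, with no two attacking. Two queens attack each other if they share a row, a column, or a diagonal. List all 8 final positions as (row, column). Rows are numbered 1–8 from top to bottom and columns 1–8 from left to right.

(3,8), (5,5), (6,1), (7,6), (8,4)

Row 1: attacked by (3,8)→{6,8}; (5,5)→{1,5}; (6,1)→{1,6}; (7,6)→{6}; (8,4)→{4}. Safe: 2, 3, 7. Place at column 7.
Row 2: attacked by (1,7)→{6,7,8}; (3,8)→{7,8}; (5,5)→{2,5,8}; (6,1)→{1,5}; (7,6)→{1,6}; (8,4)→{4}. Safe: 3. Place at column 3.
Row 4: attacked by (1,7)→{4,7}; (2,3)→{1,3,5}; (3,8)→{7,8}; (5,5)→{4,5,6}; (6,1)→{1,3}; (7,6)→{3,6}; (8,4)→{4,8}. Safe: 2. Place at column 2.
Columns [7, 3, 8, 2, 5, 1, 6, 4], r−c [-6, -1, -5, 2, 0, 5, 1, 4], r+c [8, 5, 11, 6, 10, 7, 13, 12] are all distinct, so no two queens attack.

(1,7) (2,3) (3,8) (4,2) (5,5) (6,1) (7,6) (8,4)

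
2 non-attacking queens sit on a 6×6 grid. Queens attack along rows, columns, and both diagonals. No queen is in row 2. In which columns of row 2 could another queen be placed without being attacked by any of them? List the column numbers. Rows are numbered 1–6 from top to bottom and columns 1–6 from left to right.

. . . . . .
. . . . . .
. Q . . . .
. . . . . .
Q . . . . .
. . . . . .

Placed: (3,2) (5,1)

(3,2) attacks row 2 at column 2 and diagonals 1, 3.
(5,1) attacks row 2 at column 1 and diagonals 4.
Attacked columns: {1, 2, 3, 4}. Safe: {5, 6}.

columns 5, 6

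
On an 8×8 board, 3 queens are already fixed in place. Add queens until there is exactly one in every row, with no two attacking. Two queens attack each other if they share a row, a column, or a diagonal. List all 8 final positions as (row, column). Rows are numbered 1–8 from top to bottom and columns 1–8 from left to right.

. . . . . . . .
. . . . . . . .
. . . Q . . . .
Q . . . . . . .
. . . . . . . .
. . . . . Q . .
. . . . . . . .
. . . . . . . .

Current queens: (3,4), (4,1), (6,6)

(1,5) (2,8) (3,4) (4,1) (5,3) (6,6) (7,2) (8,7)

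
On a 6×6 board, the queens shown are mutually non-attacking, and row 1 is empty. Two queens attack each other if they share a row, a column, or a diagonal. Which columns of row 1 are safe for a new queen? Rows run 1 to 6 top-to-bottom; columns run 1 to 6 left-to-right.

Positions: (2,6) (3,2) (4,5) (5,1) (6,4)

(2,6) attacks row 1 at column 6 and diagonals 5.
(3,2) attacks row 1 at column 2 and diagonals 4.
(4,5) attacks row 1 at column 5 and diagonals 2.
(5,1) attacks row 1 at column 1 and diagonals 5.
(6,4) attacks row 1 at column 4.
Attacked columns: {1, 2, 4, 5, 6}. Safe: {3}.

columns 3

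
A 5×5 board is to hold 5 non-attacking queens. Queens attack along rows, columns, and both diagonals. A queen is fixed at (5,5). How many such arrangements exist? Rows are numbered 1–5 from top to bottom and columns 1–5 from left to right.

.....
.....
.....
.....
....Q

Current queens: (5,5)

Branch on row 1: col 2 → 1; col 3 → 1; col 4 → 0.
Sum: 1 + 1 + 0 = 2.

2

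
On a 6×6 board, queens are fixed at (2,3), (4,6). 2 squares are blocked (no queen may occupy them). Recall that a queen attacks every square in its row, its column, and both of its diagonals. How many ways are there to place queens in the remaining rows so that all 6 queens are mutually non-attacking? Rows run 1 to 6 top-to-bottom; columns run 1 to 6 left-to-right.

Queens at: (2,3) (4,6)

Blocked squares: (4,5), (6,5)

Branch on row 1: col 1 → 0; col 5 → 1.
Sum: 0 + 1 = 1.

1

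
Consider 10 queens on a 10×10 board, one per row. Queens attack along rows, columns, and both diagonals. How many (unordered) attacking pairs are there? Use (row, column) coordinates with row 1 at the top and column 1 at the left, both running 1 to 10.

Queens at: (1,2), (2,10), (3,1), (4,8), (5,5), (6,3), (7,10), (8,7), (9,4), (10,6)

Same column: (2,10)–(7,10) (column 10).
Same diagonal: (2,10)–(4,8) (|2−4| = |10−8| = 2).
Total attacking pairs: 2.

2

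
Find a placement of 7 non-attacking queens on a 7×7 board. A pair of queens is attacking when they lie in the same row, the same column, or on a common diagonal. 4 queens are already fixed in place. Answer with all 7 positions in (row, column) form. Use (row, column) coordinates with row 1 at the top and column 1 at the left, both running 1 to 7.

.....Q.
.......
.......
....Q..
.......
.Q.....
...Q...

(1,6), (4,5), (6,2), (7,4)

(1,6) (2,1) (3,3) (4,5) (5,7) (6,2) (7,4)

Row 2: attacked by (1,6)→{5,6,7}; (4,5)→{3,5,7}; (6,2)→{2,6}; (7,4)→{4}. Safe: 1. Place at column 1.
Row 3: attacked by (1,6)→{4,6}; (2,1)→{1,2}; (4,5)→{4,5,6}; (6,2)→{2,5}; (7,4)→{4}. Safe: 3, 7. Place at column 3.
Row 5: attacked by (1,6)→{2,6}; (2,1)→{1,4}; (3,3)→{1,3,5}; (4,5)→{4,5,6}; (6,2)→{1,2,3}; (7,4)→{2,4,6}. Safe: 7. Place at column 7.
Columns [6, 1, 3, 5, 7, 2, 4], r−c [-5, 1, 0, -1, -2, 4, 3], r+c [7, 3, 6, 9, 12, 8, 11] are all distinct, so no two queens attack.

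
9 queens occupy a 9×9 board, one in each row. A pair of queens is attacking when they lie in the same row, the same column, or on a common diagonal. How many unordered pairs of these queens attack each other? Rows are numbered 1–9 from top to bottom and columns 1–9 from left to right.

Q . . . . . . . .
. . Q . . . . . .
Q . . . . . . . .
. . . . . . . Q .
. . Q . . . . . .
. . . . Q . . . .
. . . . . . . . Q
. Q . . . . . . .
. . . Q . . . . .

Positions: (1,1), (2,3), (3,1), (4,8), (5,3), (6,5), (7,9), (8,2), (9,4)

3

Same column: (1,1)–(3,1) (column 1); (2,3)–(5,3) (column 3).
Same diagonal: (3,1)–(5,3) (|3−5| = |1−3| = 2).
Total attacking pairs: 3.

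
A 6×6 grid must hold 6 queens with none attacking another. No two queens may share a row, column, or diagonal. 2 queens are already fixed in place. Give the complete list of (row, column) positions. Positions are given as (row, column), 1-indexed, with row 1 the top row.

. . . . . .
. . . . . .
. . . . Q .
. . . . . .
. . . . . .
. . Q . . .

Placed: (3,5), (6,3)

Row 1: attacked by (3,5)→{3,5}; (6,3)→{3}. Safe: 1, 2, 4, 6. Place at column 4.
Row 2: attacked by (1,4)→{3,4,5}; (3,5)→{4,5,6}; (6,3)→{3}. Safe: 1, 2. Place at column 1.
Row 4: attacked by (1,4)→{1,4}; (2,1)→{1,3}; (3,5)→{4,5,6}; (6,3)→{1,3,5}. Safe: 2. Place at column 2.
Row 5: attacked by (1,4)→{4}; (2,1)→{1,4}; (3,5)→{3,5}; (4,2)→{1,2,3}; (6,3)→{2,3,4}. Safe: 6. Place at column 6.
Columns [4, 1, 5, 2, 6, 3], r−c [-3, 1, -2, 2, -1, 3], r+c [5, 3, 8, 6, 11, 9] are all distinct, so no two queens attack.

(1,4) (2,1) (3,5) (4,2) (5,6) (6,3)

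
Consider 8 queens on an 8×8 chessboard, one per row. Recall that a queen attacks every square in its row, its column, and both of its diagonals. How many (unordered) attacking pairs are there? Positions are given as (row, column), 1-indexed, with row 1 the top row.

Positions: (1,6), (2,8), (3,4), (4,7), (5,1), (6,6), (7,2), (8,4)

Same column: (1,6)–(6,6) (column 6); (3,4)–(8,4) (column 4).
Same diagonal: (1,6)–(3,4) (|1−3| = |6−4| = 2); (5,1)–(8,4) (|5−8| = |1−4| = 3); (6,6)–(8,4) (|6−8| = |6−4| = 2).
Total attacking pairs: 5.

5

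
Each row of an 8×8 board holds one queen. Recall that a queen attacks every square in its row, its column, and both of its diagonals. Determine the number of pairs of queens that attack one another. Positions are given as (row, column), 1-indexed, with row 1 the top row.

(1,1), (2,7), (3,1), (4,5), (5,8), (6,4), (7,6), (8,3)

Same column: (1,1)–(3,1) (column 1).
Same diagonal: (2,7)–(4,5) (|2−4| = |7−5| = 2); (3,1)–(6,4) (|3−6| = |1−4| = 3); (5,8)–(7,6) (|5−7| = |8−6| = 2).
Total attacking pairs: 4.

4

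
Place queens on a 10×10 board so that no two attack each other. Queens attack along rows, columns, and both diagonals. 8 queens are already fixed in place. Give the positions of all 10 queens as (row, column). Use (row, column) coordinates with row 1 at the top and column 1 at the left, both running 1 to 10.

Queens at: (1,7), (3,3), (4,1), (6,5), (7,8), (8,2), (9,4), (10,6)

Row 2: attacked by (1,7)→{6,7,8}; (3,3)→{2,3,4}; (4,1)→{1,3}; (6,5)→{1,5,9}; (7,8)→{3,8}; (8,2)→{2,8}; (9,4)→{4}; (10,6)→{6}. Safe: 10. Place at column 10.
Row 5: attacked by (1,7)→{3,7}; (2,10)→{7,10}; (3,3)→{1,3,5}; (4,1)→{1,2}; (6,5)→{4,5,6}; (7,8)→{6,8,10}; (8,2)→{2,5}; (9,4)→{4,8}; (10,6)→{1,6}. Safe: 9. Place at column 9.
Columns [7, 10, 3, 1, 9, 5, 8, 2, 4, 6], r−c [-6, -8, 0, 3, -4, 1, -1, 6, 5, 4], r+c [8, 12, 6, 5, 14, 11, 15, 10, 13, 16] are all distinct, so no two queens attack.

(1,7) (2,10) (3,3) (4,1) (5,9) (6,5) (7,8) (8,2) (9,4) (10,6)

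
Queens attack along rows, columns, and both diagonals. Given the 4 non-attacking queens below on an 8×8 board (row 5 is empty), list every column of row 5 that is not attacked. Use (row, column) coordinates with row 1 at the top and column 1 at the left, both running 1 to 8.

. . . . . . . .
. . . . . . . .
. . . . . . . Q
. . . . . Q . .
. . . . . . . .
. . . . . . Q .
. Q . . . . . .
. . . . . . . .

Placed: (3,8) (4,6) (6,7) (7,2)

(3,8) attacks row 5 at column 8 and diagonals 6.
(4,6) attacks row 5 at column 6 and diagonals 5, 7.
(6,7) attacks row 5 at column 7 and diagonals 6, 8.
(7,2) attacks row 5 at column 2 and diagonals 4.
Attacked columns: {2, 4, 5, 6, 7, 8}. Safe: {1, 3}.

columns 1, 3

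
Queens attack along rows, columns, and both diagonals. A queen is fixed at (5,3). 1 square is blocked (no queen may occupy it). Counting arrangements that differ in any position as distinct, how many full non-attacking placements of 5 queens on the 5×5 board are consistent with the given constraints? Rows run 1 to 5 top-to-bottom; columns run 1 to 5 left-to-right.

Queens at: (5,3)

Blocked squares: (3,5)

2

Branch on row 1: col 1 → 1; col 2 → 0; col 4 → 0; col 5 → 1.
Sum: 1 + 0 + 0 + 1 = 2.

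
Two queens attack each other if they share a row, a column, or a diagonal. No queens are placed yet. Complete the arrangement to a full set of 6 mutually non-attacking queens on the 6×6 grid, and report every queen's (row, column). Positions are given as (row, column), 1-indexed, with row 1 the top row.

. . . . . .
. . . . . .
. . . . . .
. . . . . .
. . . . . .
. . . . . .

(1,2) (2,4) (3,6) (4,1) (5,3) (6,5)

Row 1: Safe: 1, 2, 3, 4, 5, 6. Place at column 2.
Row 2: attacked by (1,2)→{1,2,3}. Safe: 4, 5, 6. Place at column 4.
Row 3: attacked by (1,2)→{2,4}; (2,4)→{3,4,5}. Safe: 1, 6. Place at column 6.
Row 4: attacked by (1,2)→{2,5}; (2,4)→{2,4,6}; (3,6)→{5,6}. Safe: 1, 3. Place at column 1.
Row 5: attacked by (1,2)→{2,6}; (2,4)→{1,4}; (3,6)→{4,6}; (4,1)→{1,2}. Safe: 3, 5. Place at column 3.
Row 6: attacked by (1,2)→{2}; (2,4)→{4}; (3,6)→{3,6}; (4,1)→{1,3}; (5,3)→{2,3,4}. Safe: 5. Place at column 5.
Columns [2, 4, 6, 1, 3, 5], r−c [-1, -2, -3, 3, 2, 1], r+c [3, 6, 9, 5, 8, 11] are all distinct, so no two queens attack.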